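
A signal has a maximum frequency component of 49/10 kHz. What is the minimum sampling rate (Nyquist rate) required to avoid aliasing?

By the Nyquist-Shannon sampling theorem,
the minimum sampling rate (Nyquist rate) must be at least 2 * f_max.
Nyquist rate = 2 * 49/10 kHz = 49/5 kHz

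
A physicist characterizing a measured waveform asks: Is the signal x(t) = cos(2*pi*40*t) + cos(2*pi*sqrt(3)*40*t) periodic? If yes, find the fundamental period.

f1 = 40 Hz, f2 = 40*sqrt(3) Hz
Ratio f2/f1 = sqrt(3), which is irrational.
Since the frequency ratio is irrational, no common period exists.
The signal is not periodic.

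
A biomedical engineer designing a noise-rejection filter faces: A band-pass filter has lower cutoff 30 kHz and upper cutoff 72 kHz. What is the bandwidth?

Bandwidth = f_high - f_low
= 72 kHz - 30 kHz = 42 kHz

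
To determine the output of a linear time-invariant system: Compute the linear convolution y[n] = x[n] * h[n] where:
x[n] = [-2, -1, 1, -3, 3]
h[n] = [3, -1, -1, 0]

y[n] = sum_k x[k]*h[n-k]. Output length = len(x) + len(h) - 1 = 5 + 4 - 1 = 8.
y[0] = -2*3 = -6
y[1] = -1*3 + -2*-1 = -1
y[2] = 1*3 + -1*-1 + -2*-1 = 6
y[3] = -3*3 + 1*-1 + -1*-1 + -2*0 = -9
y[4] = 3*3 + -3*-1 + 1*-1 + -1*0 = 11
y[5] = 3*-1 + -3*-1 + 1*0 = 0
y[6] = 3*-1 + -3*0 = -3
y[7] = 3*0 = 0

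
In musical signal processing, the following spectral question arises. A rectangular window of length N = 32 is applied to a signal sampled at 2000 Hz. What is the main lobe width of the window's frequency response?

For a rectangular window of length N,
the main lobe width in frequency is 2*f_s/N.
= 2*2000/32 = 125 Hz
This determines the minimum frequency separation for resolving two sinusoids.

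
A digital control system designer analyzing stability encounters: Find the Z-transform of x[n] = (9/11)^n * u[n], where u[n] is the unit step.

The Z-transform of a^n * u[n] is z/(z-a) for |z| > |a|.
Here a = 9/11, so X(z) = z/(z - (9/11)) = 11z/(11z - 9)
ROC: |z| > 9/11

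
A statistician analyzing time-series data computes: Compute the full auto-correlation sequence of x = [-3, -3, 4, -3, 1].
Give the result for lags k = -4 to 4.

r_xx[k] = sum_m x[m]*x[m+k], indexed from 0, for k = -4 to 4:
  r_xx[-4] = x[4]*x[0] = -3
  r_xx[-3] = x[3]*x[0] + x[4]*x[1] = 6
  r_xx[-2] = x[2]*x[0] + x[3]*x[1] + x[4]*x[2] = 1
  r_xx[-1] = x[1]*x[0] + x[2]*x[1] + x[3]*x[2] + x[4]*x[3] = -18
  r_xx[0] = x[0]*x[0] + x[1]*x[1] + x[2]*x[2] + x[3]*x[3] + x[4]*x[4] = 44
  r_xx[1] = x[0]*x[1] + x[1]*x[2] + x[2]*x[3] + x[3]*x[4] = -18
  r_xx[2] = x[0]*x[2] + x[1]*x[3] + x[2]*x[4] = 1
  r_xx[3] = x[0]*x[3] + x[1]*x[4] = 6
  r_xx[4] = x[0]*x[4] = -3
r_xx = [-3, 6, 1, -18, 44, -18, 1, 6, -3]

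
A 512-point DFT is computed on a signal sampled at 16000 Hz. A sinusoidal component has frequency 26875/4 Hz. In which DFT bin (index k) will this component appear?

DFT frequency resolution = f_s/N = 16000/512 = 125/4 Hz
Bin index k = f_signal / resolution = 26875/4 / 125/4 = 215
The signal frequency 26875/4 Hz falls in DFT bin k = 215.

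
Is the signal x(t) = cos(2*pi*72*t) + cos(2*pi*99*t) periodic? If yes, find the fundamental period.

f1 = 72 Hz, f2 = 99 Hz
Period T1 = 1/72, T2 = 1/99
Ratio T1/T2 = 99/72, which is rational.
The signal is periodic with fundamental period T = 1/GCD(72,99) = 1/9 s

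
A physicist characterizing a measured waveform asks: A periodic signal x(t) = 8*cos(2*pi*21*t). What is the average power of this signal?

Average power of A*cos(wt) is A^2/2.
P = 8^2 / 2 = 64/2 = 32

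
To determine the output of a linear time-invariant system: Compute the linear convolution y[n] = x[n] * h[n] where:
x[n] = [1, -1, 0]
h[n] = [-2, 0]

y[n] = sum_k x[k]*h[n-k]. Output length = len(x) + len(h) - 1 = 3 + 2 - 1 = 4.
y[0] = 1*-2 = -2
y[1] = -1*-2 + 1*0 = 2
y[2] = 0*-2 + -1*0 = 0
y[3] = 0*0 = 0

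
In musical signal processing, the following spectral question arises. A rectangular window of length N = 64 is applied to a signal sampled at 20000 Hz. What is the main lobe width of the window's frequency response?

For a rectangular window of length N,
the main lobe width in frequency is 2*f_s/N.
= 2*20000/64 = 625 Hz
This determines the minimum frequency separation for resolving two sinusoids.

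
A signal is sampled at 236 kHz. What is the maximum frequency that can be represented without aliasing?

The maximum frequency that can be represented without aliasing
is the Nyquist frequency: f_max = f_s / 2 = 236 kHz / 2 = 118 kHz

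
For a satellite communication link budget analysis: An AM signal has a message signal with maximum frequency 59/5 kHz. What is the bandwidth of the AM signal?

In AM (double-sideband), the bandwidth is twice the message frequency.
BW = 2 * f_m = 2 * 59/5 kHz = 118/5 kHz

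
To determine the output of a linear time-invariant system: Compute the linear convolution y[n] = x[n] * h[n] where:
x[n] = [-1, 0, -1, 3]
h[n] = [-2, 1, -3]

y[n] = sum_k x[k]*h[n-k]. Output length = len(x) + len(h) - 1 = 4 + 3 - 1 = 6.
y[0] = -1*-2 = 2
y[1] = 0*-2 + -1*1 = -1
y[2] = -1*-2 + 0*1 + -1*-3 = 5
y[3] = 3*-2 + -1*1 + 0*-3 = -7
y[4] = 3*1 + -1*-3 = 6
y[5] = 3*-3 = -9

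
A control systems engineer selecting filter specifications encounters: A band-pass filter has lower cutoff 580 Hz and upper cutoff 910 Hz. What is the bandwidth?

Bandwidth = f_high - f_low
= 910 Hz - 580 Hz = 330 Hz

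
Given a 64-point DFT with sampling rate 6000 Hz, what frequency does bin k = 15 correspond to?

The frequency of DFT bin k is: f_k = k * f_s / N
f_15 = 15 * 6000 / 64 = 5625/4 Hz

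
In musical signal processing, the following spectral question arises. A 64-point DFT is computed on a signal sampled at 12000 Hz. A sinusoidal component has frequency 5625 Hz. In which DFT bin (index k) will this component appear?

DFT frequency resolution = f_s/N = 12000/64 = 375/2 Hz
Bin index k = f_signal / resolution = 5625 / 375/2 = 30
The signal frequency 5625 Hz falls in DFT bin k = 30.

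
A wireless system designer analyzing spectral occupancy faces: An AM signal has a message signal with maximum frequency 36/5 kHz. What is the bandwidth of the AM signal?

In AM (double-sideband), the bandwidth is twice the message frequency.
BW = 2 * f_m = 2 * 36/5 kHz = 72/5 kHz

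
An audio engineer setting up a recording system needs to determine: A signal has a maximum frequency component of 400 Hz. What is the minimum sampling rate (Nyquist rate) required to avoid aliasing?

By the Nyquist-Shannon sampling theorem,
the minimum sampling rate (Nyquist rate) must be at least 2 * f_max.
Nyquist rate = 2 * 400 Hz = 800 Hz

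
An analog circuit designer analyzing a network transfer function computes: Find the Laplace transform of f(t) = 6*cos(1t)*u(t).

Standard pair: cos(wt)*u(t) <-> s/(s^2+w^2)
With w = 1: L{6*cos(1t)*u(t)} = 6s/(s^2+1)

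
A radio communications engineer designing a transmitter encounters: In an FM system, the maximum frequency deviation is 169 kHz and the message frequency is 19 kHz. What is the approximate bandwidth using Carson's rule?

Carson's rule: BW = 2*(delta_f + f_m)
= 2*(169 + 19) kHz = 376 kHz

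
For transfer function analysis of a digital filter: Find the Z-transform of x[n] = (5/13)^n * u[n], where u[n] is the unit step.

The Z-transform of a^n * u[n] is z/(z-a) for |z| > |a|.
Here a = 5/13, so X(z) = z/(z - (5/13)) = 13z/(13z - 5)
ROC: |z| > 5/13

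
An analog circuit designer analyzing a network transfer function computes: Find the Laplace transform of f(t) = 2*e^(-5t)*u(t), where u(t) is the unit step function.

Standard Laplace transform pair:
e^(-at)*u(t) <-> 1/(s+a)
With a = 5: L{2*e^(-5t)*u(t)} = 2/(s+5), ROC: Re(s) > -5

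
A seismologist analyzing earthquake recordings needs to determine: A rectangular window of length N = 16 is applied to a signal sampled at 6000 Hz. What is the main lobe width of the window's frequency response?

For a rectangular window of length N,
the main lobe width in frequency is 2*f_s/N.
= 2*6000/16 = 750 Hz
This determines the minimum frequency separation for resolving two sinusoids.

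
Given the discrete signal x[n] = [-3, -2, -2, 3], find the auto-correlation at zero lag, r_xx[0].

The auto-correlation at zero lag r_xx[0] equals the signal energy.
r_xx[0] = sum of x[n]^2 = (-3)^2 + (-2)^2 + (-2)^2 + 3^2
= 9 + 4 + 4 + 9 = 26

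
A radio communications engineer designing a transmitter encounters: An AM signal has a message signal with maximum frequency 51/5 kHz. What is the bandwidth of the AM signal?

In AM (double-sideband), the bandwidth is twice the message frequency.
BW = 2 * f_m = 2 * 51/5 kHz = 102/5 kHz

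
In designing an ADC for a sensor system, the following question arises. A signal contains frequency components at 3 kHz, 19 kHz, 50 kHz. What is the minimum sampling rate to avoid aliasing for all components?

The highest frequency component is f_max = 50 kHz.
Nyquist rate = 2 * f_max = 2 * 50 kHz = 100 kHz.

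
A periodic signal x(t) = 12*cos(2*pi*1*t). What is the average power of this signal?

Average power of A*cos(wt) is A^2/2.
P = 12^2 / 2 = 144/2 = 72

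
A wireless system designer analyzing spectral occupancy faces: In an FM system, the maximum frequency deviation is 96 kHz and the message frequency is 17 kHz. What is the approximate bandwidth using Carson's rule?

Carson's rule: BW = 2*(delta_f + f_m)
= 2*(96 + 17) kHz = 226 kHz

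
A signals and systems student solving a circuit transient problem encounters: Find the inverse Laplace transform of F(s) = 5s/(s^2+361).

Standard pair: s/(s^2+w^2) <-> cos(wt)*u(t)
With k=5, w=19: f(t) = 5*cos(19t)*u(t)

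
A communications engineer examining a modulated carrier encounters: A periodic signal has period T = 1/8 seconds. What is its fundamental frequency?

The fundamental frequency is the reciprocal of the period.
f = 1/T = 1/(1/8) = 8 Hz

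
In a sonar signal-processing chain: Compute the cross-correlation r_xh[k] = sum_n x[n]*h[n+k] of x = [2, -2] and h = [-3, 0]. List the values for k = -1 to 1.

Both sequences indexed from 0 and zero outside their support.
Lags with overlap: k = -1 to 1.
  r_xh[-1] = x[1]*h[0] = 6
  r_xh[0] = x[0]*h[0] + x[1]*h[1] = -6
  r_xh[1] = x[0]*h[1] = 0
r_xh = [6, -6, 0] (for k = -1, ..., 1)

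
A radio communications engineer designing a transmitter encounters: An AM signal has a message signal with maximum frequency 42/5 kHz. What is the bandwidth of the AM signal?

In AM (double-sideband), the bandwidth is twice the message frequency.
BW = 2 * f_m = 2 * 42/5 kHz = 84/5 kHz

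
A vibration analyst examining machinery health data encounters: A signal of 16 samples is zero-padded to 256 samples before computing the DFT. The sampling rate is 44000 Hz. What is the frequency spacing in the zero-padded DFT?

Original DFT: N = 16, resolution = f_s/N = 44000/16 = 2750 Hz
Zero-padded DFT: N = 256, resolution = f_s/N = 44000/256 = 1375/8 Hz
Zero-padding interpolates the spectrum (finer frequency grid)
but does NOT improve the true spectral resolution (ability to resolve close frequencies).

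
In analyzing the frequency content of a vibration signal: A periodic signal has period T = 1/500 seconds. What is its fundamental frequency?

The fundamental frequency is the reciprocal of the period.
f = 1/T = 1/(1/500) = 500 Hz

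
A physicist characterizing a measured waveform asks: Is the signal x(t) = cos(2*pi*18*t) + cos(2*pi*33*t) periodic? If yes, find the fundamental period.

f1 = 18 Hz, f2 = 33 Hz
Period T1 = 1/18, T2 = 1/33
Ratio T1/T2 = 33/18, which is rational.
The signal is periodic with fundamental period T = 1/GCD(18,33) = 1/3 s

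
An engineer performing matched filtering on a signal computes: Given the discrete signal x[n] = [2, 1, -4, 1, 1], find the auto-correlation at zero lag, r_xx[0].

The auto-correlation at zero lag r_xx[0] equals the signal energy.
r_xx[0] = sum of x[n]^2 = 2^2 + 1^2 + (-4)^2 + 1^2 + 1^2
= 4 + 1 + 16 + 1 + 1 = 23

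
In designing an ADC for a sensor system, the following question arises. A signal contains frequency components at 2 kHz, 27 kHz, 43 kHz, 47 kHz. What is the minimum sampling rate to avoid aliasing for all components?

The highest frequency component is f_max = 47 kHz.
Nyquist rate = 2 * f_max = 2 * 47 kHz = 94 kHz.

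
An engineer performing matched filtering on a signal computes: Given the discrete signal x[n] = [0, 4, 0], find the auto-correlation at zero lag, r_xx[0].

The auto-correlation at zero lag r_xx[0] equals the signal energy.
r_xx[0] = sum of x[n]^2 = 0^2 + 4^2 + 0^2
= 0 + 16 + 0 = 16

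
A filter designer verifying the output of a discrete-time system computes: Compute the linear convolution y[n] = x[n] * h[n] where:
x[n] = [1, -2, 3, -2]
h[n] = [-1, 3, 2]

y[n] = sum_k x[k]*h[n-k]. Output length = len(x) + len(h) - 1 = 4 + 3 - 1 = 6.
y[0] = 1*-1 = -1
y[1] = -2*-1 + 1*3 = 5
y[2] = 3*-1 + -2*3 + 1*2 = -7
y[3] = -2*-1 + 3*3 + -2*2 = 7
y[4] = -2*3 + 3*2 = 0
y[5] = -2*2 = -4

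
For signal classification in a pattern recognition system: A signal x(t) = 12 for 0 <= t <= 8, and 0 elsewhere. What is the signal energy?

Energy = integral of |x(t)|^2 dt over the signal duration
= 12^2 * 8 = 144 * 8 = 1152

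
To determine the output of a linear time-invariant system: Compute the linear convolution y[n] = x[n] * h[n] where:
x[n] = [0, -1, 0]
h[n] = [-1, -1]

y[n] = sum_k x[k]*h[n-k]. Output length = len(x) + len(h) - 1 = 3 + 2 - 1 = 4.
y[0] = 0*-1 = 0
y[1] = -1*-1 + 0*-1 = 1
y[2] = 0*-1 + -1*-1 = 1
y[3] = 0*-1 = 0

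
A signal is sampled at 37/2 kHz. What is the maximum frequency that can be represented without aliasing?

The maximum frequency that can be represented without aliasing
is the Nyquist frequency: f_max = f_s / 2 = 37/2 kHz / 2 = 37/4 kHz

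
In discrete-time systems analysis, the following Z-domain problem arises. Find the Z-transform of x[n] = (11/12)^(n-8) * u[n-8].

Time-shifting property: if X(z) = Z{x[n]}, then Z{x[n-d]} = z^(-d) * X(z)
X(z) = z/(z - 11/12) for x[n] = (11/12)^n * u[n]
Z{x[n-8]} = z^(-8) * z/(z - 11/12) = z^(-7)/(z - 11/12)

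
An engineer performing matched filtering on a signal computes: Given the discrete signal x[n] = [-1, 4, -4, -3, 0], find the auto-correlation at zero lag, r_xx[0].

The auto-correlation at zero lag r_xx[0] equals the signal energy.
r_xx[0] = sum of x[n]^2 = (-1)^2 + 4^2 + (-4)^2 + (-3)^2 + 0^2
= 1 + 16 + 16 + 9 + 0 = 42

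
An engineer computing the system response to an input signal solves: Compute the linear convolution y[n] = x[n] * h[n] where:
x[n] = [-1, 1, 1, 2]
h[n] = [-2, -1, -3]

y[n] = sum_k x[k]*h[n-k]. Output length = len(x) + len(h) - 1 = 4 + 3 - 1 = 6.
y[0] = -1*-2 = 2
y[1] = 1*-2 + -1*-1 = -1
y[2] = 1*-2 + 1*-1 + -1*-3 = 0
y[3] = 2*-2 + 1*-1 + 1*-3 = -8
y[4] = 2*-1 + 1*-3 = -5
y[5] = 2*-3 = -6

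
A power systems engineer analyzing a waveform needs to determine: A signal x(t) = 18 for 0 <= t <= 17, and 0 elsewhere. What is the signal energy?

Energy = integral of |x(t)|^2 dt over the signal duration
= 18^2 * 17 = 324 * 17 = 5508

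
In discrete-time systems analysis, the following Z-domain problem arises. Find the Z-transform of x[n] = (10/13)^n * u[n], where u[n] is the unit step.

The Z-transform of a^n * u[n] is z/(z-a) for |z| > |a|.
Here a = 10/13, so X(z) = z/(z - (10/13)) = 13z/(13z - 10)
ROC: |z| > 10/13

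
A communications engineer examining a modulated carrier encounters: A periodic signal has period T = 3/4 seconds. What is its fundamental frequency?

The fundamental frequency is the reciprocal of the period.
f = 1/T = 1/(3/4) = 4/3 Hz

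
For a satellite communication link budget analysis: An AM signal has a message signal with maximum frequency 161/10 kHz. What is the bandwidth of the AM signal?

In AM (double-sideband), the bandwidth is twice the message frequency.
BW = 2 * f_m = 2 * 161/10 kHz = 161/5 kHz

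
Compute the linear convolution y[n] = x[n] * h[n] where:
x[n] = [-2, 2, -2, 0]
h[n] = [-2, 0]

y[n] = sum_k x[k]*h[n-k]. Output length = len(x) + len(h) - 1 = 4 + 2 - 1 = 5.
y[0] = -2*-2 = 4
y[1] = 2*-2 + -2*0 = -4
y[2] = -2*-2 + 2*0 = 4
y[3] = 0*-2 + -2*0 = 0
y[4] = 0*0 = 0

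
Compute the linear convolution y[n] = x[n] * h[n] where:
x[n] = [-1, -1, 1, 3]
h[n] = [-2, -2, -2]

y[n] = sum_k x[k]*h[n-k]. Output length = len(x) + len(h) - 1 = 4 + 3 - 1 = 6.
y[0] = -1*-2 = 2
y[1] = -1*-2 + -1*-2 = 4
y[2] = 1*-2 + -1*-2 + -1*-2 = 2
y[3] = 3*-2 + 1*-2 + -1*-2 = -6
y[4] = 3*-2 + 1*-2 = -8
y[5] = 3*-2 = -6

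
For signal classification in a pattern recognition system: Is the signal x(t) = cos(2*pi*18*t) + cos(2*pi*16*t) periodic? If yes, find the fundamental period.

f1 = 18 Hz, f2 = 16 Hz
Period T1 = 1/18, T2 = 1/16
Ratio T1/T2 = 16/18, which is rational.
The signal is periodic with fundamental period T = 1/GCD(18,16) = 1/2 s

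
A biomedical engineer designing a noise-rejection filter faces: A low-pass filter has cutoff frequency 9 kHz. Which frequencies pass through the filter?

A low-pass filter passes all frequencies below the cutoff frequency 9 kHz and attenuates higher frequencies.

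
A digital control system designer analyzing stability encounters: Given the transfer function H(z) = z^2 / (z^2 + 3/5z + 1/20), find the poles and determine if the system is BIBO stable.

Poles are roots of the denominator: z^2 + 3/5z + 1/20 = 0.
Quadratic formula: z = [-(3/5) +/- sqrt((3/5)^2 - 4*(1/20))] / 2
Discriminant = 9/25 - 1/5 = 4/25; sqrt = 2/5.
z = (-3/5 +/- 2/5) / 2 => z = -1/10 or z = -1/2.
|p1| = 1/10, |p2| = 1/2.
For BIBO stability, all poles must lie inside the unit circle (|p| < 1).
System is STABLE since both |p| < 1.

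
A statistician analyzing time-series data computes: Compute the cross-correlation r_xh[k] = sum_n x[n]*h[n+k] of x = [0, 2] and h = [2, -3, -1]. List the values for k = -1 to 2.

Both sequences indexed from 0 and zero outside their support.
Lags with overlap: k = -1 to 2.
  r_xh[-1] = x[1]*h[0] = 4
  r_xh[0] = x[0]*h[0] + x[1]*h[1] = -6
  r_xh[1] = x[0]*h[1] + x[1]*h[2] = -2
  r_xh[2] = x[0]*h[2] = 0
r_xh = [4, -6, -2, 0] (for k = -1, ..., 2)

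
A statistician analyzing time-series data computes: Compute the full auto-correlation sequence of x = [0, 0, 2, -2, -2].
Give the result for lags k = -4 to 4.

r_xx[k] = sum_m x[m]*x[m+k], indexed from 0, for k = -4 to 4:
  r_xx[-4] = x[4]*x[0] = 0
  r_xx[-3] = x[3]*x[0] + x[4]*x[1] = 0
  r_xx[-2] = x[2]*x[0] + x[3]*x[1] + x[4]*x[2] = -4
  r_xx[-1] = x[1]*x[0] + x[2]*x[1] + x[3]*x[2] + x[4]*x[3] = 0
  r_xx[0] = x[0]*x[0] + x[1]*x[1] + x[2]*x[2] + x[3]*x[3] + x[4]*x[4] = 12
  r_xx[1] = x[0]*x[1] + x[1]*x[2] + x[2]*x[3] + x[3]*x[4] = 0
  r_xx[2] = x[0]*x[2] + x[1]*x[3] + x[2]*x[4] = -4
  r_xx[3] = x[0]*x[3] + x[1]*x[4] = 0
  r_xx[4] = x[0]*x[4] = 0
r_xx = [0, 0, -4, 0, 12, 0, -4, 0, 0]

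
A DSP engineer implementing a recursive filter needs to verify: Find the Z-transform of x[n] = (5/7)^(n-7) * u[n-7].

Time-shifting property: if X(z) = Z{x[n]}, then Z{x[n-d]} = z^(-d) * X(z)
X(z) = z/(z - 5/7) for x[n] = (5/7)^n * u[n]
Z{x[n-7]} = z^(-7) * z/(z - 5/7) = z^(-6)/(z - 5/7)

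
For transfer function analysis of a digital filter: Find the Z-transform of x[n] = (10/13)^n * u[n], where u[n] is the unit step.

The Z-transform of a^n * u[n] is z/(z-a) for |z| > |a|.
Here a = 10/13, so X(z) = z/(z - (10/13)) = 13z/(13z - 10)
ROC: |z| > 10/13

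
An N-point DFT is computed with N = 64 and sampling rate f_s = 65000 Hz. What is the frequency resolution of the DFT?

DFT frequency resolution = f_s / N
= 65000 / 64 = 8125/8 Hz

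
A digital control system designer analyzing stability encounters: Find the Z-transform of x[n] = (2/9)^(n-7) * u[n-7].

Time-shifting property: if X(z) = Z{x[n]}, then Z{x[n-d]} = z^(-d) * X(z)
X(z) = z/(z - 2/9) for x[n] = (2/9)^n * u[n]
Z{x[n-7]} = z^(-7) * z/(z - 2/9) = z^(-6)/(z - 2/9)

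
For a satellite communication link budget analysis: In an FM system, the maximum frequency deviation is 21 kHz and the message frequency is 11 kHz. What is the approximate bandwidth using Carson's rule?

Carson's rule: BW = 2*(delta_f + f_m)
= 2*(21 + 11) kHz = 64 kHz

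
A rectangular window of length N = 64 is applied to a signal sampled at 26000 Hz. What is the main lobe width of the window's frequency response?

For a rectangular window of length N,
the main lobe width in frequency is 2*f_s/N.
= 2*26000/64 = 1625/2 Hz
This determines the minimum frequency separation for resolving two sinusoids.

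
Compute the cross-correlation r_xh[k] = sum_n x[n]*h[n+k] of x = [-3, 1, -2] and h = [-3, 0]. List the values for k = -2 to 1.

Both sequences indexed from 0 and zero outside their support.
Lags with overlap: k = -2 to 1.
  r_xh[-2] = x[2]*h[0] = 6
  r_xh[-1] = x[1]*h[0] + x[2]*h[1] = -3
  r_xh[0] = x[0]*h[0] + x[1]*h[1] = 9
  r_xh[1] = x[0]*h[1] = 0
r_xh = [6, -3, 9, 0] (for k = -2, ..., 1)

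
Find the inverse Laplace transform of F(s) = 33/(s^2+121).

Standard pair: w/(s^2+w^2) <-> sin(wt)*u(t)
Recognize w^2 = 121, so w = 11; numerator 33 = 3*11.
f(t) = 3*sin(11t)*u(t)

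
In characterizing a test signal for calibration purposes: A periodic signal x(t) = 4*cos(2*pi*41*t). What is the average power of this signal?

Average power of A*cos(wt) is A^2/2.
P = 4^2 / 2 = 16/2 = 8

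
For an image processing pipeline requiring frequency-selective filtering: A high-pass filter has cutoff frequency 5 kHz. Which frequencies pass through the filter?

A high-pass filter passes all frequencies above the cutoff frequency 5 kHz and attenuates lower frequencies.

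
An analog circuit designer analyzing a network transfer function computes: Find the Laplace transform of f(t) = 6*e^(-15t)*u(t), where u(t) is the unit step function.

Standard Laplace transform pair:
e^(-at)*u(t) <-> 1/(s+a)
With a = 15: L{6*e^(-15t)*u(t)} = 6/(s+15), ROC: Re(s) > -15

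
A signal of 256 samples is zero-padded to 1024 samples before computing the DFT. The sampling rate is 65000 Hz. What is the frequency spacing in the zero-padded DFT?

Original DFT: N = 256, resolution = f_s/N = 65000/256 = 8125/32 Hz
Zero-padded DFT: N = 1024, resolution = f_s/N = 65000/1024 = 8125/128 Hz
Zero-padding interpolates the spectrum (finer frequency grid)
but does NOT improve the true spectral resolution (ability to resolve close frequencies).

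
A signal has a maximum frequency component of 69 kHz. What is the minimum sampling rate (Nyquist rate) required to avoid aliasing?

By the Nyquist-Shannon sampling theorem,
the minimum sampling rate (Nyquist rate) must be at least 2 * f_max.
Nyquist rate = 2 * 69 kHz = 138 kHz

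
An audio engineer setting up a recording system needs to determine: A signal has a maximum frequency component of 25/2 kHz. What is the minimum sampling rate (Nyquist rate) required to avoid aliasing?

By the Nyquist-Shannon sampling theorem,
the minimum sampling rate (Nyquist rate) must be at least 2 * f_max.
Nyquist rate = 2 * 25/2 kHz = 25 kHz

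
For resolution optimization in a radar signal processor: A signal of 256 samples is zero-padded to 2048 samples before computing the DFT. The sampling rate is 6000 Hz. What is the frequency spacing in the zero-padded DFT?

Original DFT: N = 256, resolution = f_s/N = 6000/256 = 375/16 Hz
Zero-padded DFT: N = 2048, resolution = f_s/N = 6000/2048 = 375/128 Hz
Zero-padding interpolates the spectrum (finer frequency grid)
but does NOT improve the true spectral resolution (ability to resolve close frequencies).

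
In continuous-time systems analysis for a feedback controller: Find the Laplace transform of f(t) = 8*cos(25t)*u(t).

Standard pair: cos(wt)*u(t) <-> s/(s^2+w^2)
With w = 25: L{8*cos(25t)*u(t)} = 8s/(s^2+625)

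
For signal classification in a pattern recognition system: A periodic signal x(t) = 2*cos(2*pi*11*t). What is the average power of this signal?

Average power of A*cos(wt) is A^2/2.
P = 2^2 / 2 = 4/2 = 2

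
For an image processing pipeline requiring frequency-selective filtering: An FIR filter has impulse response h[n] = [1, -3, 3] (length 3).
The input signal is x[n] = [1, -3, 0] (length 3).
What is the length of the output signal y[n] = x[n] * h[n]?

For linear convolution, the output length is:
len(y) = len(x) + len(h) - 1 = 3 + 3 - 1 = 5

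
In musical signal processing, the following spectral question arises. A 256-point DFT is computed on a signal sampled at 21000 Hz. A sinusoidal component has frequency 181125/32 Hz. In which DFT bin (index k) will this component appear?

DFT frequency resolution = f_s/N = 21000/256 = 2625/32 Hz
Bin index k = f_signal / resolution = 181125/32 / 2625/32 = 69
The signal frequency 181125/32 Hz falls in DFT bin k = 69.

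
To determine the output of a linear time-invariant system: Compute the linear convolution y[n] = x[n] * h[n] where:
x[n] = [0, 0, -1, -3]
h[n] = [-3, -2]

y[n] = sum_k x[k]*h[n-k]. Output length = len(x) + len(h) - 1 = 4 + 2 - 1 = 5.
y[0] = 0*-3 = 0
y[1] = 0*-3 + 0*-2 = 0
y[2] = -1*-3 + 0*-2 = 3
y[3] = -3*-3 + -1*-2 = 11
y[4] = -3*-2 = 6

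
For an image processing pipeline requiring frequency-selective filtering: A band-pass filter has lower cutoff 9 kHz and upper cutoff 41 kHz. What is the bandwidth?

Bandwidth = f_high - f_low
= 41 kHz - 9 kHz = 32 kHz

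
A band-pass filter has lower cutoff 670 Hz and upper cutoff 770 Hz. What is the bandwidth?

Bandwidth = f_high - f_low
= 770 Hz - 670 Hz = 100 Hz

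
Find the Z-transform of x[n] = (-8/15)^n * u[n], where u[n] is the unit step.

The Z-transform of a^n * u[n] is z/(z-a) for |z| > |a|.
Here a = -8/15, so X(z) = z/(z - (-8/15)) = 15z/(15z + 8)
ROC: |z| > 8/15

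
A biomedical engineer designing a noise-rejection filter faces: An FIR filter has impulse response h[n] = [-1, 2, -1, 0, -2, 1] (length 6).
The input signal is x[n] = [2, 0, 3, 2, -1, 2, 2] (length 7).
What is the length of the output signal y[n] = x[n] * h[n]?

For linear convolution, the output length is:
len(y) = len(x) + len(h) - 1 = 7 + 6 - 1 = 12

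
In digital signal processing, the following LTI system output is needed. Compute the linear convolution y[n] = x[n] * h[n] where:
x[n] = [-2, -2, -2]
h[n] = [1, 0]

y[n] = sum_k x[k]*h[n-k]. Output length = len(x) + len(h) - 1 = 3 + 2 - 1 = 4.
y[0] = -2*1 = -2
y[1] = -2*1 + -2*0 = -2
y[2] = -2*1 + -2*0 = -2
y[3] = -2*0 = 0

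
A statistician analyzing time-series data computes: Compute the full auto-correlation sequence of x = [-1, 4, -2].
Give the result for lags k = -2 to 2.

r_xx[k] = sum_m x[m]*x[m+k], indexed from 0, for k = -2 to 2:
  r_xx[-2] = x[2]*x[0] = 2
  r_xx[-1] = x[1]*x[0] + x[2]*x[1] = -12
  r_xx[0] = x[0]*x[0] + x[1]*x[1] + x[2]*x[2] = 21
  r_xx[1] = x[0]*x[1] + x[1]*x[2] = -12
  r_xx[2] = x[0]*x[2] = 2
r_xx = [2, -12, 21, -12, 2]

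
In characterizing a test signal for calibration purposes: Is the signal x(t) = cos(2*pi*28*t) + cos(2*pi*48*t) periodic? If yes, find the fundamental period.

f1 = 28 Hz, f2 = 48 Hz
Period T1 = 1/28, T2 = 1/48
Ratio T1/T2 = 48/28, which is rational.
The signal is periodic with fundamental period T = 1/GCD(28,48) = 1/4 s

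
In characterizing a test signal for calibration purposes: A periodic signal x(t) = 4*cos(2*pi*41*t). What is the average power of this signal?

Average power of A*cos(wt) is A^2/2.
P = 4^2 / 2 = 16/2 = 8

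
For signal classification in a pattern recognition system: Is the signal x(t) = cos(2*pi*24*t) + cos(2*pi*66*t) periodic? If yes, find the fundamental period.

f1 = 24 Hz, f2 = 66 Hz
Period T1 = 1/24, T2 = 1/66
Ratio T1/T2 = 66/24, which is rational.
The signal is periodic with fundamental period T = 1/GCD(24,66) = 1/6 s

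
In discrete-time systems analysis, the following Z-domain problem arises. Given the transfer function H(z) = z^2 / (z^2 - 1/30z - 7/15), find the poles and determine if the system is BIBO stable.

Poles are roots of the denominator: z^2 - 1/30z - 7/15 = 0.
Quadratic formula: z = [-(-1/30) +/- sqrt((-1/30)^2 - 4*(-7/15))] / 2
Discriminant = 1/900 + 28/15 = 1681/900; sqrt = 41/30.
z = (1/30 +/- 41/30) / 2 => z = 7/10 or z = -2/3.
|p1| = 7/10, |p2| = 2/3.
For BIBO stability, all poles must lie inside the unit circle (|p| < 1).
System is STABLE since both |p| < 1.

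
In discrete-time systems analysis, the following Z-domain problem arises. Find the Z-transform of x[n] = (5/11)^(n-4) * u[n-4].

Time-shifting property: if X(z) = Z{x[n]}, then Z{x[n-d]} = z^(-d) * X(z)
X(z) = z/(z - 5/11) for x[n] = (5/11)^n * u[n]
Z{x[n-4]} = z^(-4) * z/(z - 5/11) = z^(-3)/(z - 5/11)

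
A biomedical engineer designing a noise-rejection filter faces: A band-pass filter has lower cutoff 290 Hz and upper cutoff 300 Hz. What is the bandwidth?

Bandwidth = f_high - f_low
= 300 Hz - 290 Hz = 10 Hz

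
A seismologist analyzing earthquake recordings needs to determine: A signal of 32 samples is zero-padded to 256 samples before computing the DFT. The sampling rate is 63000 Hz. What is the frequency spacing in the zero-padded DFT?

Original DFT: N = 32, resolution = f_s/N = 63000/32 = 7875/4 Hz
Zero-padded DFT: N = 256, resolution = f_s/N = 63000/256 = 7875/32 Hz
Zero-padding interpolates the spectrum (finer frequency grid)
but does NOT improve the true spectral resolution (ability to resolve close frequencies).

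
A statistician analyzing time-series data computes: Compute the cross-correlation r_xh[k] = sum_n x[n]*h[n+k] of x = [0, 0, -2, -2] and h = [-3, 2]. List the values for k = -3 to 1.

Both sequences indexed from 0 and zero outside their support.
Lags with overlap: k = -3 to 1.
  r_xh[-3] = x[3]*h[0] = 6
  r_xh[-2] = x[2]*h[0] + x[3]*h[1] = 2
  r_xh[-1] = x[1]*h[0] + x[2]*h[1] = -4
  r_xh[0] = x[0]*h[0] + x[1]*h[1] = 0
  r_xh[1] = x[0]*h[1] = 0
r_xh = [6, 2, -4, 0, 0] (for k = -3, ..., 1)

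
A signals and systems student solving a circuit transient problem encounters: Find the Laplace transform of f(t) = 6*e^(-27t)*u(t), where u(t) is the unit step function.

Standard Laplace transform pair:
e^(-at)*u(t) <-> 1/(s+a)
With a = 27: L{6*e^(-27t)*u(t)} = 6/(s+27), ROC: Re(s) > -27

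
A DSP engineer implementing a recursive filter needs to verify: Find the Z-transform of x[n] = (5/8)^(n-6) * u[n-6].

Time-shifting property: if X(z) = Z{x[n]}, then Z{x[n-d]} = z^(-d) * X(z)
X(z) = z/(z - 5/8) for x[n] = (5/8)^n * u[n]
Z{x[n-6]} = z^(-6) * z/(z - 5/8) = z^(-5)/(z - 5/8)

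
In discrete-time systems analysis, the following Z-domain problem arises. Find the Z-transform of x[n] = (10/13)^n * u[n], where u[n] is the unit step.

The Z-transform of a^n * u[n] is z/(z-a) for |z| > |a|.
Here a = 10/13, so X(z) = z/(z - (10/13)) = 13z/(13z - 10)
ROC: |z| > 10/13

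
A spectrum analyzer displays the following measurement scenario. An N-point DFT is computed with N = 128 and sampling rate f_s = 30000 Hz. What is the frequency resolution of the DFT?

DFT frequency resolution = f_s / N
= 30000 / 128 = 1875/8 Hz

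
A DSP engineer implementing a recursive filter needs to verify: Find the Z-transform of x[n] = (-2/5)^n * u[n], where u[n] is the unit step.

The Z-transform of a^n * u[n] is z/(z-a) for |z| > |a|.
Here a = -2/5, so X(z) = z/(z - (-2/5)) = 5z/(5z + 2)
ROC: |z| > 2/5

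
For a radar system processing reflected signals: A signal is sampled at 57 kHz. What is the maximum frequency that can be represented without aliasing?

The maximum frequency that can be represented without aliasing
is the Nyquist frequency: f_max = f_s / 2 = 57 kHz / 2 = 57/2 kHz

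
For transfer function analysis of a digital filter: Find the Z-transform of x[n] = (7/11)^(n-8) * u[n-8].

Time-shifting property: if X(z) = Z{x[n]}, then Z{x[n-d]} = z^(-d) * X(z)
X(z) = z/(z - 7/11) for x[n] = (7/11)^n * u[n]
Z{x[n-8]} = z^(-8) * z/(z - 7/11) = z^(-7)/(z - 7/11)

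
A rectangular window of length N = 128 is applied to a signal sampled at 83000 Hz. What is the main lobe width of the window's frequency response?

For a rectangular window of length N,
the main lobe width in frequency is 2*f_s/N.
= 2*83000/128 = 10375/8 Hz
This determines the minimum frequency separation for resolving two sinusoids.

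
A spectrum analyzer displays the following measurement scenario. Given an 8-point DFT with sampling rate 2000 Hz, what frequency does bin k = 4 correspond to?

The frequency of DFT bin k is: f_k = k * f_s / N
f_4 = 4 * 2000 / 8 = 1000 Hz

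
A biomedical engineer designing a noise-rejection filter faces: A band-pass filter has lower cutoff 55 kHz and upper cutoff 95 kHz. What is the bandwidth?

Bandwidth = f_high - f_low
= 95 kHz - 55 kHz = 40 kHz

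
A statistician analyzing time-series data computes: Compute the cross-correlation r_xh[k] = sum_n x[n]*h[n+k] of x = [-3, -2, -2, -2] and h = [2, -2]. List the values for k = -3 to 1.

Both sequences indexed from 0 and zero outside their support.
Lags with overlap: k = -3 to 1.
  r_xh[-3] = x[3]*h[0] = -4
  r_xh[-2] = x[2]*h[0] + x[3]*h[1] = 0
  r_xh[-1] = x[1]*h[0] + x[2]*h[1] = 0
  r_xh[0] = x[0]*h[0] + x[1]*h[1] = -2
  r_xh[1] = x[0]*h[1] = 6
r_xh = [-4, 0, 0, -2, 6] (for k = -3, ..., 1)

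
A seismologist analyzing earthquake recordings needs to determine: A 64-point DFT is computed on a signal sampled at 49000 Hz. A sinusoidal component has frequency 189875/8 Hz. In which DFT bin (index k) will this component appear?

DFT frequency resolution = f_s/N = 49000/64 = 6125/8 Hz
Bin index k = f_signal / resolution = 189875/8 / 6125/8 = 31
The signal frequency 189875/8 Hz falls in DFT bin k = 31.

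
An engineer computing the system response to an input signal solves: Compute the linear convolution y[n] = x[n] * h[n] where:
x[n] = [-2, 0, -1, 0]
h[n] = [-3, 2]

y[n] = sum_k x[k]*h[n-k]. Output length = len(x) + len(h) - 1 = 4 + 2 - 1 = 5.
y[0] = -2*-3 = 6
y[1] = 0*-3 + -2*2 = -4
y[2] = -1*-3 + 0*2 = 3
y[3] = 0*-3 + -1*2 = -2
y[4] = 0*2 = 0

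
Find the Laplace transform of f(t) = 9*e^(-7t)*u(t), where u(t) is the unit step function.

Standard Laplace transform pair:
e^(-at)*u(t) <-> 1/(s+a)
With a = 7: L{9*e^(-7t)*u(t)} = 9/(s+7), ROC: Re(s) > -7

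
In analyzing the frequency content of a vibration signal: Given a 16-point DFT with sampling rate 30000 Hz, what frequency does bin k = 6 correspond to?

The frequency of DFT bin k is: f_k = k * f_s / N
f_6 = 6 * 30000 / 16 = 11250 Hz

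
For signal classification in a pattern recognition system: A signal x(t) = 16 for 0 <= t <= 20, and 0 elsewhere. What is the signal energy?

Energy = integral of |x(t)|^2 dt over the signal duration
= 16^2 * 20 = 256 * 20 = 5120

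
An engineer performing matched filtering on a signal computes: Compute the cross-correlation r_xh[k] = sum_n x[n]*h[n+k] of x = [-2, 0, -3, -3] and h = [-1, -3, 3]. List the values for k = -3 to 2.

Both sequences indexed from 0 and zero outside their support.
Lags with overlap: k = -3 to 2.
  r_xh[-3] = x[3]*h[0] = 3
  r_xh[-2] = x[2]*h[0] + x[3]*h[1] = 12
  r_xh[-1] = x[1]*h[0] + x[2]*h[1] + x[3]*h[2] = 0
  r_xh[0] = x[0]*h[0] + x[1]*h[1] + x[2]*h[2] = -7
  r_xh[1] = x[0]*h[1] + x[1]*h[2] = 6
  r_xh[2] = x[0]*h[2] = -6
r_xh = [3, 12, 0, -7, 6, -6] (for k = -3, ..., 2)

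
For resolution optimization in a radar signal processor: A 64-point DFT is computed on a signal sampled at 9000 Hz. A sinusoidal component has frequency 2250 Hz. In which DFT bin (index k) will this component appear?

DFT frequency resolution = f_s/N = 9000/64 = 1125/8 Hz
Bin index k = f_signal / resolution = 2250 / 1125/8 = 16
The signal frequency 2250 Hz falls in DFT bin k = 16.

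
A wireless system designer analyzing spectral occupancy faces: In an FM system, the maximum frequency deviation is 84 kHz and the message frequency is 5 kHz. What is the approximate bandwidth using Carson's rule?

Carson's rule: BW = 2*(delta_f + f_m)
= 2*(84 + 5) kHz = 178 kHz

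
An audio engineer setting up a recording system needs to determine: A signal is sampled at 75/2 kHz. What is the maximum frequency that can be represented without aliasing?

The maximum frequency that can be represented without aliasing
is the Nyquist frequency: f_max = f_s / 2 = 75/2 kHz / 2 = 75/4 kHz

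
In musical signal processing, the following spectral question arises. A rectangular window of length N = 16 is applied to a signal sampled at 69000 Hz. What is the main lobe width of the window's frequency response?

For a rectangular window of length N,
the main lobe width in frequency is 2*f_s/N.
= 2*69000/16 = 8625 Hz
This determines the minimum frequency separation for resolving two sinusoids.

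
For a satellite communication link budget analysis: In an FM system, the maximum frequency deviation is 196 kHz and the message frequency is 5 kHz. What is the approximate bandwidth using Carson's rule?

Carson's rule: BW = 2*(delta_f + f_m)
= 2*(196 + 5) kHz = 402 kHz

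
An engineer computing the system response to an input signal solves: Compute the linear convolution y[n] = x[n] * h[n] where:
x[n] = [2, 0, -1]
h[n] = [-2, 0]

y[n] = sum_k x[k]*h[n-k]. Output length = len(x) + len(h) - 1 = 3 + 2 - 1 = 4.
y[0] = 2*-2 = -4
y[1] = 0*-2 + 2*0 = 0
y[2] = -1*-2 + 0*0 = 2
y[3] = -1*0 = 0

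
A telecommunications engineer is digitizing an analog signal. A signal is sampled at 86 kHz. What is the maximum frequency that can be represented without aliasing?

The maximum frequency that can be represented without aliasing
is the Nyquist frequency: f_max = f_s / 2 = 86 kHz / 2 = 43 kHz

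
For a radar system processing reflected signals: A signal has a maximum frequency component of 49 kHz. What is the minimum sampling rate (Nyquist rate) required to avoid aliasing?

By the Nyquist-Shannon sampling theorem,
the minimum sampling rate (Nyquist rate) must be at least 2 * f_max.
Nyquist rate = 2 * 49 kHz = 98 kHz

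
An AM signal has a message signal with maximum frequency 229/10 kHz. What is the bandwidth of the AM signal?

In AM (double-sideband), the bandwidth is twice the message frequency.
BW = 2 * f_m = 2 * 229/10 kHz = 229/5 kHz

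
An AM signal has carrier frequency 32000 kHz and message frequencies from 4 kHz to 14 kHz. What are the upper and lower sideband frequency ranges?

Upper sideband (USB) = fc + [fm_low, fm_high] = 32000 + [4, 14] = [32004, 32014] kHz
Lower sideband (LSB) = fc - [fm_high, fm_low] = 32000 - [14, 4] = [31986, 31996] kHz
Total occupied spectrum: 31986 kHz to 32014 kHz (plus carrier at 32000 kHz)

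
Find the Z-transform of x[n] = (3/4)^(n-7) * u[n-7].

Time-shifting property: if X(z) = Z{x[n]}, then Z{x[n-d]} = z^(-d) * X(z)
X(z) = z/(z - 3/4) for x[n] = (3/4)^n * u[n]
Z{x[n-7]} = z^(-7) * z/(z - 3/4) = z^(-6)/(z - 3/4)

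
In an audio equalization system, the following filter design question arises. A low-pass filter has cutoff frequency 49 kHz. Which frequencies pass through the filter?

A low-pass filter passes all frequencies below the cutoff frequency 49 kHz and attenuates higher frequencies.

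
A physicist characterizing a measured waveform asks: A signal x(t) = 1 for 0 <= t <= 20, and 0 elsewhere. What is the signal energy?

Energy = integral of |x(t)|^2 dt over the signal duration
= 1^2 * 20 = 1 * 20 = 20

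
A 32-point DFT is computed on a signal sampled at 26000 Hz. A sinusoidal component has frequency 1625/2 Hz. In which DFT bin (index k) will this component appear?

DFT frequency resolution = f_s/N = 26000/32 = 1625/2 Hz
Bin index k = f_signal / resolution = 1625/2 / 1625/2 = 1
The signal frequency 1625/2 Hz falls in DFT bin k = 1.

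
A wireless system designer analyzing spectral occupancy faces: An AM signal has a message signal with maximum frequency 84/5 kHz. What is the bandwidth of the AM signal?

In AM (double-sideband), the bandwidth is twice the message frequency.
BW = 2 * f_m = 2 * 84/5 kHz = 168/5 kHz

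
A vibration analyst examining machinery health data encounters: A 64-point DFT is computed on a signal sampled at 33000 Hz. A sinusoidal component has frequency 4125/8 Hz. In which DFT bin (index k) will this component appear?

DFT frequency resolution = f_s/N = 33000/64 = 4125/8 Hz
Bin index k = f_signal / resolution = 4125/8 / 4125/8 = 1
The signal frequency 4125/8 Hz falls in DFT bin k = 1.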